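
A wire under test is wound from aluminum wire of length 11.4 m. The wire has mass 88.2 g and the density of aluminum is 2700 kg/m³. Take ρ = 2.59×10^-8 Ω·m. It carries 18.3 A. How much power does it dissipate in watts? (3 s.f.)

34.5 W

A = m/(density·L) = 0.0882/(2700×11.4) = 2.8655e-06 m²
R = ρL/A = (2.59×10^-8)(11.4)/(2.8655e-06) = 0.103 Ω
P = I²R = (18.3)² × 0.103 = 34.5 W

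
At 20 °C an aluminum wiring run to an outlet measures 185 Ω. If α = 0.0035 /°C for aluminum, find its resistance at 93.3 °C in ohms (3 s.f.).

232 Ω

ΔT = 93.3 − 20 = 73.3 °C
R = R₀(1 + αΔT) = 185 × (1 + 0.0035×73.3) = 185 × 1.257 = 232 Ω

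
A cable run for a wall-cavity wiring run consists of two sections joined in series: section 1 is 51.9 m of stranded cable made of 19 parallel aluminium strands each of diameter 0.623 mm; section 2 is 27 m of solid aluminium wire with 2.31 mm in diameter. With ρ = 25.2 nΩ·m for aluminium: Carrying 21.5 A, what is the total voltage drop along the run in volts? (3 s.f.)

ρ = 25.2 nΩ·m = 2.52×10^-8 Ω·m
Section 1: A_strand = π(3.1150e-04)² = 3.048e-07 m²; R₁ = ρL/(N·A_s) = (2.52×10^-8)(51.9)/(19×3.048e-07) = 0.2258 Ω
Section 2: A = π(d/2)² = π(1.1550e-03 m)² = 4.191e-06 m²
R₂ = (2.52×10^-8)(27)/(4.191e-06) = 0.1623 Ω
R = R₁ + R₂ = 0.3882 Ω
V = IR = 21.5 × 0.3882 = 8.35 V

8.35 V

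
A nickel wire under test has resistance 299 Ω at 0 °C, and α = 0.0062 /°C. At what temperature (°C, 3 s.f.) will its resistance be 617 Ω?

172 °C

R = R₀(1 + α(T − T₀)) ⇒ T = T₀ + (R/R₀ − 1)/α
T = 0 + (617/299 − 1)/0.0062 = 0 + (1.064)/0.0062 = 172 °C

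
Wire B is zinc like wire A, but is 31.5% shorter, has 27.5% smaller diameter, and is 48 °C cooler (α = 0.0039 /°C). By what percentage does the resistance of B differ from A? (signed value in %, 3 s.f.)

R ∝ ρL/d² with ρ ∝ (1+αΔT), so R_B/R_A = (1 − 31.5/100) × (1 − 27.5/100)⁻² × (1 − 0.0039×48)
= 0.685 × 1.903 × 0.8128 = 1.059
(R_B − R_A)/R_A = 1.059 − 1 = 5.92%

5.92%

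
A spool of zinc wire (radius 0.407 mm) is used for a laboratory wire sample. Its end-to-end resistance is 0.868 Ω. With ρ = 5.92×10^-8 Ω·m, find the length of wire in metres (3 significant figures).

A = πr² = π(4.0700e-04 m)² = 5.204e-07 m²
L = RA/ρ = (0.868)(5.204e-07)/(5.92×10^-8) = 7.63 m

7.63 m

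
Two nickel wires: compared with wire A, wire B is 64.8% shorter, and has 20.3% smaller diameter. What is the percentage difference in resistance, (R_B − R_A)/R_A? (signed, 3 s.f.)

R ∝ L/d², so R_B/R_A = (1 − 64.8/100) × (1 − 20.3/100)⁻²
= 0.352 × 1.574 = 0.5542
(R_B − R_A)/R_A = 0.5542 − 1 = -44.6%

-44.6%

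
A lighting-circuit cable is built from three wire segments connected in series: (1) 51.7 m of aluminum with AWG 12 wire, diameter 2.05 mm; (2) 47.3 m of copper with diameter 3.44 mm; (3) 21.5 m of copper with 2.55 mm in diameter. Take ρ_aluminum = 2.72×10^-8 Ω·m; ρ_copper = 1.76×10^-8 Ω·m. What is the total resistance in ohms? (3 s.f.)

Seg 1: A = π(2.05/2 mm)² = π(1.0250e-03 m)² = 3.301e-06 m²
R_1 = (2.72×10^-8)(51.7)/(3.301e-06) = 0.4261 Ω
Seg 2: A = π(d/2)² = π(1.7200e-03 m)² = 9.294e-06 m²
R_2 = (1.76×10^-8)(47.3)/(9.294e-06) = 0.08957 Ω
Seg 3: A = π(d/2)² = π(1.2750e-03 m)² = 5.107e-06 m²
R_3 = (1.76×10^-8)(21.5)/(5.107e-06) = 0.07409 Ω
R_total = R_1 + R_2 + R_3 = 0.590 Ω

0.590 Ω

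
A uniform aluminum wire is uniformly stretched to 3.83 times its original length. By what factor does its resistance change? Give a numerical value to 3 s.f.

14.7

Volume constant ⇒ A' = A/k with k = 3.83. R' = ρ(kL)/(A/k) = k²R.
Factor = 14.7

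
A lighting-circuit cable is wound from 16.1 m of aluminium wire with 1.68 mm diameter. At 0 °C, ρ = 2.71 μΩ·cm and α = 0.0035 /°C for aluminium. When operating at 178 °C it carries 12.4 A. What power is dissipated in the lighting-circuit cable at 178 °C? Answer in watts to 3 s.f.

ρ = 2.71 μΩ·cm = 2.71×10^-8 Ω·m
A = π(d/2)² = π(8.4000e-04 m)² = 2.217e-06 m²
R₍0₎ = ρL/A = (2.71×10^-8)(16.1)/(2.217e-06) = 0.1968 Ω
R₍178₎ = R₍0₎(1 + αΔT) = 0.1968 × (1 + 0.0035×178) = 0.3195 Ω
P = I²R = (12.4)² × 0.3195 = 49.1 W

49.1 W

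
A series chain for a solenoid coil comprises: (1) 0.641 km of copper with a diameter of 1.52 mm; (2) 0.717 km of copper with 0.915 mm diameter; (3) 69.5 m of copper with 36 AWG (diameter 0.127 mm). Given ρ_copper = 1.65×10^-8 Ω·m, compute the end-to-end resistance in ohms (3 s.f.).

Seg 1: A = π(d/2)² = π(7.6000e-04 m)² = 1.815e-06 m²
R_1 = (1.65×10^-8)(641)/(1.815e-06) = 5.829 Ω
Seg 2: A = π(d/2)² = π(4.5750e-04 m)² = 6.576e-07 m²
R_2 = (1.65×10^-8)(717)/(6.576e-07) = 17.99 Ω
Seg 3: A = π(0.127/2 mm)² = π(6.3500e-05 m)² = 1.267e-08 m²
R_3 = (1.65×10^-8)(69.5)/(1.267e-08) = 90.53 Ω
R_total = R_1 + R_2 + R_3 = 114 Ω

114 Ω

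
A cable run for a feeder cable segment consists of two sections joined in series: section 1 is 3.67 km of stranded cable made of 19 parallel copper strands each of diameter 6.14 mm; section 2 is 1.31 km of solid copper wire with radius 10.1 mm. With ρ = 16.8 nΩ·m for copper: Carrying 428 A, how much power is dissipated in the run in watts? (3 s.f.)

ρ = 16.8 nΩ·m = 1.68×10^-8 Ω·m
Section 1: A_strand = π(3.0700e-03)² = 2.961e-05 m²; R₁ = ρL/(N·A_s) = (1.68×10^-8)(3670)/(19×2.961e-05) = 0.1096 Ω
Section 2: A = πr² = π(1.0100e-02 m)² = 3.205e-04 m²
R₂ = (1.68×10^-8)(1310)/(3.205e-04) = 0.06867 Ω
R = R₁ + R₂ = 0.1783 Ω
P = I²R = (428)² × 0.1783 = 32700 W

32700 W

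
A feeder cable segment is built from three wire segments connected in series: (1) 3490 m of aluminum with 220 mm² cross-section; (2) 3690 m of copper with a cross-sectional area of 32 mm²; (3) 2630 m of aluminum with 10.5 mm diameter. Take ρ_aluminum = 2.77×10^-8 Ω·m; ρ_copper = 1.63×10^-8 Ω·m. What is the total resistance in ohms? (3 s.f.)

Seg 1: A = 220 mm² = 2.200e-04 m²
R_1 = (2.77×10^-8)(3490)/(2.200e-04) = 0.4394 Ω
Seg 2: A = 32 mm² = 3.200e-05 m²
R_2 = (1.63×10^-8)(3690)/(3.200e-05) = 1.88 Ω
Seg 3: A = π(d/2)² = π(5.2500e-03 m)² = 8.659e-05 m²
R_3 = (2.77×10^-8)(2630)/(8.659e-05) = 0.8413 Ω
R_total = R_1 + R_2 + R_3 = 3.16 Ω

3.16 Ω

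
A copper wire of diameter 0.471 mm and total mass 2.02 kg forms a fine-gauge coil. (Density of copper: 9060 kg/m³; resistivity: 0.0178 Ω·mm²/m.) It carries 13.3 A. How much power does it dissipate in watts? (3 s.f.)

ρ = 0.0178 Ω·mm²/m = 1.78×10^-8 Ω·m
A = π(d/2)² = π(2.3550e-04 m)² = 1.7423e-07 m²
L = m/(density·A) = 2.02/(9060×1.7423e-07) = 1280 m
R = ρL/A = (1.78×10^-8)(1280)/(1.7423e-07) = 130.7 Ω
P = I²R = (13.3)² × 130.7 = 23100 W

23100 W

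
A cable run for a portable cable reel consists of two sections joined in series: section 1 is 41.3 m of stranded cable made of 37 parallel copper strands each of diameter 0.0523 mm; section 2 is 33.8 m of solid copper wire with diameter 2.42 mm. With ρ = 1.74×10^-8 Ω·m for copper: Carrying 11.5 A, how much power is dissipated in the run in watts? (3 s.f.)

Section 1: A_strand = π(2.6150e-05)² = 2.148e-09 m²; R₁ = ρL/(N·A_s) = (1.74×10^-8)(41.3)/(37×2.148e-09) = 9.041 Ω
Section 2: A = π(d/2)² = π(1.2100e-03 m)² = 4.600e-06 m²
R₂ = (1.74×10^-8)(33.8)/(4.600e-06) = 0.1279 Ω
R = R₁ + R₂ = 9.169 Ω
P = I²R = (11.5)² × 9.169 = 1210 W

1210 W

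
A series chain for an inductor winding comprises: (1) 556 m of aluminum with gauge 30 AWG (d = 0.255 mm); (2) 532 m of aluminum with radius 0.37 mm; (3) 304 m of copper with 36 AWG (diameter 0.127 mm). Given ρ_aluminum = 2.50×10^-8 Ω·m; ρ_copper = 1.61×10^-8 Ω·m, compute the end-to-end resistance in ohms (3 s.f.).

Seg 1: A = π(0.255/2 mm)² = π(1.2750e-04 m)² = 5.107e-08 m²
R_1 = (2.50×10^-8)(556)/(5.107e-08) = 272.2 Ω
Seg 2: A = πr² = π(3.7000e-04 m)² = 4.301e-07 m²
R_2 = (2.50×10^-8)(532)/(4.301e-07) = 30.92 Ω
Seg 3: A = π(0.127/2 mm)² = π(6.3500e-05 m)² = 1.267e-08 m²
R_3 = (1.61×10^-8)(304)/(1.267e-08) = 386.4 Ω
R_total = R_1 + R_2 + R_3 = 689 Ω

689 Ω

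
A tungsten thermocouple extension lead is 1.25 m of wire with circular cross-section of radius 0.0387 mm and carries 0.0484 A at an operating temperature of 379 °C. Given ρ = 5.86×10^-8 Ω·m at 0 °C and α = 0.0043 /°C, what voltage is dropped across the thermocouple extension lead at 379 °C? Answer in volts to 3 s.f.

A = πr² = π(3.8700e-05 m)² = 4.705e-09 m²
R₍0₎ = ρL/A = (5.86×10^-8)(1.25)/(4.705e-09) = 15.57 Ω
R₍379₎ = R₍0₎(1 + αΔT) = 15.57 × (1 + 0.0043×379) = 40.94 Ω
V = IR = 0.0484 × 40.94 = 1.98 V

1.98 V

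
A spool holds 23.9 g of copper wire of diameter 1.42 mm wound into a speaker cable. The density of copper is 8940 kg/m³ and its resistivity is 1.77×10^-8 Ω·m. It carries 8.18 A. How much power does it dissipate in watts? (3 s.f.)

1.26 W

A = π(d/2)² = π(7.1000e-04 m)² = 1.5837e-06 m²
L = m/(density·A) = 0.0239/(8940×1.5837e-06) = 1.688 m
R = ρL/A = (1.77×10^-8)(1.688)/(1.5837e-06) = 0.01887 Ω
P = I²R = (8.18)² × 0.01887 = 1.26 W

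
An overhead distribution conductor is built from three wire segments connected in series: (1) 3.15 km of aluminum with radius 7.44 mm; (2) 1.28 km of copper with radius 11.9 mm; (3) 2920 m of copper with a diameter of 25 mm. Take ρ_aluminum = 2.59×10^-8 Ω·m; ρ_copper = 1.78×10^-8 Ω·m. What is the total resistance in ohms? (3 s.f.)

Seg 1: A = πr² = π(7.4400e-03 m)² = 1.739e-04 m²
R_1 = (2.59×10^-8)(3150)/(1.739e-04) = 0.4692 Ω
Seg 2: A = πr² = π(1.1900e-02 m)² = 4.449e-04 m²
R_2 = (1.78×10^-8)(1280)/(4.449e-04) = 0.05121 Ω
Seg 3: A = π(d/2)² = π(1.2500e-02 m)² = 4.909e-04 m²
R_3 = (1.78×10^-8)(2920)/(4.909e-04) = 0.1059 Ω
R_total = R_1 + R_2 + R_3 = 0.626 Ω

0.626 Ω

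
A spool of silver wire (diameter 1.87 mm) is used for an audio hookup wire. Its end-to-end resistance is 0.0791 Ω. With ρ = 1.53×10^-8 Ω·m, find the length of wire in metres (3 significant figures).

14.2 m

A = π(d/2)² = π(9.3500e-04 m)² = 2.746e-06 m²
L = RA/ρ = (0.0791)(2.746e-06)/(1.53×10^-8) = 14.2 m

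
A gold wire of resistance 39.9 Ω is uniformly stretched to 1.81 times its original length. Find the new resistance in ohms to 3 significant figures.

131 Ω

Volume constant ⇒ A' = A/k with k = 1.81. R' = ρ(kL)/(A/k) = k²R.
R' = 3.276 × 39.9 = 131 Ω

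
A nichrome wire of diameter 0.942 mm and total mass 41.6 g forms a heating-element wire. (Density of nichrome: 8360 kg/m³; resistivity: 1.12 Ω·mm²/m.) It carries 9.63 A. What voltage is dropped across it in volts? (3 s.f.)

110 V

ρ = 1.12 Ω·mm²/m = 1.12×10^-6 Ω·m
A = π(d/2)² = π(4.7100e-04 m)² = 6.9693e-07 m²
L = m/(density·A) = 0.0416/(8360×6.9693e-07) = 7.14 m
R = ρL/A = (1.12×10^-6)(7.14)/(6.9693e-07) = 11.47 Ω
V = IR = 9.63 × 11.47 = 110 V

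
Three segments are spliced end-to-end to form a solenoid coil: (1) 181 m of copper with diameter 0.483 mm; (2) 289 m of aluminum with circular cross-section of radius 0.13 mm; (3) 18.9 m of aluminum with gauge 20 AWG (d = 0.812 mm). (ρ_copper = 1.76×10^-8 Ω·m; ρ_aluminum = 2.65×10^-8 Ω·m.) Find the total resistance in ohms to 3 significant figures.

163 Ω

Seg 1: A = π(d/2)² = π(2.4150e-04 m)² = 1.832e-07 m²
R_1 = (1.76×10^-8)(181)/(1.832e-07) = 17.39 Ω
Seg 2: A = πr² = π(1.3000e-04 m)² = 5.309e-08 m²
R_2 = (2.65×10^-8)(289)/(5.309e-08) = 144.2 Ω
Seg 3: A = π(0.812/2 mm)² = π(4.0600e-04 m)² = 5.178e-07 m²
R_3 = (2.65×10^-8)(18.9)/(5.178e-07) = 0.9672 Ω
R_total = R_1 + R_2 + R_3 = 163 Ω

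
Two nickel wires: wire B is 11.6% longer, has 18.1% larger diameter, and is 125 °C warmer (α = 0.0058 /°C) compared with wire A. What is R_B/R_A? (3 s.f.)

R ∝ ρL/d² with ρ ∝ (1+αΔT), so R_B/R_A = (1 + 11.6/100) × (1 + 18.1/100)⁻² × (1 + 0.0058×125)
= 1.116 × 0.717 × 1.725 = 1.38

1.38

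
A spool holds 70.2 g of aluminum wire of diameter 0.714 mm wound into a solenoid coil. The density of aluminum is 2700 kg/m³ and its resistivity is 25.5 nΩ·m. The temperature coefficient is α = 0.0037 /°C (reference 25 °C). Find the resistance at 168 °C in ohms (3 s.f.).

6.32 Ω

ρ = 25.5 nΩ·m = 2.55×10^-8 Ω·m
A = π(d/2)² = π(3.5700e-04 m)² = 4.0039e-07 m²
L = m/(density·A) = 0.0702/(2700×4.0039e-07) = 64.94 m
R = ρL/A = (2.55×10^-8)(64.94)/(4.0039e-07) = 4.136 Ω
R(168 °C) = 4.136 × (1 + 0.0037×143) = 6.32 Ω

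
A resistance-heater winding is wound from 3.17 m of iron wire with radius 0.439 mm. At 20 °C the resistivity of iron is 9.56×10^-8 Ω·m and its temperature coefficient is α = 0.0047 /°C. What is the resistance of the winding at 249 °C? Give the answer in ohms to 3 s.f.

A = πr² = π(4.3900e-04 m)² = 6.055e-07 m²
R₍20°C₎ = ρL/A = (9.56×10^-8)(3.17)/(6.055e-07) = 0.5005 Ω
R = R₀(1 + αΔT) = 0.5005(1 + 0.0047×229) = 1.04 Ω

1.04 Ω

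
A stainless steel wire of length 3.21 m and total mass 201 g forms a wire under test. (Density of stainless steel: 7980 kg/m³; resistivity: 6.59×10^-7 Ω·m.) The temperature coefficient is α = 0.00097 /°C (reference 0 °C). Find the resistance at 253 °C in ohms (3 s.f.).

0.336 Ω

A = m/(density·L) = 0.201/(7980×3.21) = 7.8467e-06 m²
R = ρL/A = (6.59×10^-7)(3.21)/(7.8467e-06) = 0.2696 Ω
R(253 °C) = 0.2696 × (1 + 0.00097×253) = 0.336 Ω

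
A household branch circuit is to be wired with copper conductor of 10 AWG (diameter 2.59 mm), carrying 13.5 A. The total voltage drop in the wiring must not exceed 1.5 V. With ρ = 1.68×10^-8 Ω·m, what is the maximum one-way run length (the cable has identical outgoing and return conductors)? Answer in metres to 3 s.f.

17.4 m

A = π(2.59/2 mm)² = π(1.2950e-03 m)² = 5.269e-06 m²
L_max = V_max·A/(2·ρI) = (1.5)(5.269e-06)/(2×1.68×10^-8×13.5) = 17.4 m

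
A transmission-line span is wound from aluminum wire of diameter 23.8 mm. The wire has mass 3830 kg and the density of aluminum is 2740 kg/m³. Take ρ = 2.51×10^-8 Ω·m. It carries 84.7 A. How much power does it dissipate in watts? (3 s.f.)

1270 W

A = π(d/2)² = π(1.1900e-02 m)² = 4.4488e-04 m²
L = m/(density·A) = 3830/(2740×4.4488e-04) = 3142 m
R = ρL/A = (2.51×10^-8)(3142)/(4.4488e-04) = 0.1773 Ω
P = I²R = (84.7)² × 0.1773 = 1270 W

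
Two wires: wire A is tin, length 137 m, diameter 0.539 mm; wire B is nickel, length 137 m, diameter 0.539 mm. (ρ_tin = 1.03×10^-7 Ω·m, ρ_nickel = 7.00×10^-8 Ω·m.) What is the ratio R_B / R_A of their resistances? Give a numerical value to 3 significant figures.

R ∝ ρL/d², so R_B/R_A = (ρ_B/ρ_A)
= (7.00×10^-8/1.03×10^-7) = 0.680

0.680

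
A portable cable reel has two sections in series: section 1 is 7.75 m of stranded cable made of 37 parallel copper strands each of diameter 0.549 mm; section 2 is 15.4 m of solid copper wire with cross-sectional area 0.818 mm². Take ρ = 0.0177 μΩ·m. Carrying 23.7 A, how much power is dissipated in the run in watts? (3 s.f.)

ρ = 0.0177 μΩ·m = 1.77×10^-8 Ω·m
Section 1: A_strand = π(2.7450e-04)² = 2.367e-07 m²; R₁ = ρL/(N·A_s) = (1.77×10^-8)(7.75)/(37×2.367e-07) = 0.01566 Ω
Section 2: A = 0.818 mm² = 8.180e-07 m²
R₂ = (1.77×10^-8)(15.4)/(8.180e-07) = 0.3332 Ω
R = R₁ + R₂ = 0.3489 Ω
P = I²R = (23.7)² × 0.3489 = 196 W

196 W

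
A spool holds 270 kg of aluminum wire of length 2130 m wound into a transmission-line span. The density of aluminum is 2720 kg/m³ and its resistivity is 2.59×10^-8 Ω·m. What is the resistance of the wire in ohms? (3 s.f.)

A = m/(density·L) = 270/(2720×2130) = 4.6603e-05 m²
R = ρL/A = (2.59×10^-8)(2130)/(4.6603e-05) = 1.18 Ω

1.18 Ω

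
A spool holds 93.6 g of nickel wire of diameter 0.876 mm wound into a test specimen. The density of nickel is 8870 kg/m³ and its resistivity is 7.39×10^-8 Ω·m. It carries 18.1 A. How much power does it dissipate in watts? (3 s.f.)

A = π(d/2)² = π(4.3800e-04 m)² = 6.0270e-07 m²
L = m/(density·A) = 0.0936/(8870×6.0270e-07) = 17.51 m
R = ρL/A = (7.39×10^-8)(17.51)/(6.0270e-07) = 2.147 Ω
P = I²R = (18.1)² × 2.147 = 703 W

703 W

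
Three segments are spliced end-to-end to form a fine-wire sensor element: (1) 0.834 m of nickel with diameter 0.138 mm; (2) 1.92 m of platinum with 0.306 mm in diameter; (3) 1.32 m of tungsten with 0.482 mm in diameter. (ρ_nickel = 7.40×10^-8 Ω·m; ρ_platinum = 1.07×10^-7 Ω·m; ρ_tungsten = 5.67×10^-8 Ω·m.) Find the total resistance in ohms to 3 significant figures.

7.33 Ω

Seg 1: A = π(d/2)² = π(6.9000e-05 m)² = 1.496e-08 m²
R_1 = (7.40×10^-8)(0.834)/(1.496e-08) = 4.126 Ω
Seg 2: A = π(d/2)² = π(1.5300e-04 m)² = 7.354e-08 m²
R_2 = (1.07×10^-7)(1.92)/(7.354e-08) = 2.794 Ω
Seg 3: A = π(d/2)² = π(2.4100e-04 m)² = 1.825e-07 m²
R_3 = (5.67×10^-8)(1.32)/(1.825e-07) = 0.4102 Ω
R_total = R_1 + R_2 + R_3 = 7.33 Ω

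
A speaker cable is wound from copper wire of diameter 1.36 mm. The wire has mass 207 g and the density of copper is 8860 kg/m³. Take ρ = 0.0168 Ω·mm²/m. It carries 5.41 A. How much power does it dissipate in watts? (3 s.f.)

ρ = 0.0168 Ω·mm²/m = 1.68×10^-8 Ω·m
A = π(d/2)² = π(6.8000e-04 m)² = 1.4527e-06 m²
L = m/(density·A) = 0.207/(8860×1.4527e-06) = 16.08 m
R = ρL/A = (1.68×10^-8)(16.08)/(1.4527e-06) = 0.186 Ω
P = I²R = (5.41)² × 0.186 = 5.44 W

5.44 W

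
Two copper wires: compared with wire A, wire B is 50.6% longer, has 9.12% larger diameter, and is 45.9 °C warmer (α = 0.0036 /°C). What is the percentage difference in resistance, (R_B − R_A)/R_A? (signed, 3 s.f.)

R ∝ ρL/d² with ρ ∝ (1+αΔT), so R_B/R_A = (1 + 50.6/100) × (1 + 9.12/100)⁻² × (1 + 0.0036×45.9)
= 1.506 × 0.8398 × 1.165 = 1.474
(R_B − R_A)/R_A = 1.474 − 1 = 47.4%

47.4%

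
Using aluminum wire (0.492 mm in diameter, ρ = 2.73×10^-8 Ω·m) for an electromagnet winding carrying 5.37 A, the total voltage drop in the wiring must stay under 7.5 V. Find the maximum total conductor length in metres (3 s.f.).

9.73 m

A = π(d/2)² = π(2.4600e-04 m)² = 1.901e-07 m²
L_max = V_max·A/(1·ρI) = (7.5)(1.901e-07)/(2.73×10^-8×5.37) = 9.73 m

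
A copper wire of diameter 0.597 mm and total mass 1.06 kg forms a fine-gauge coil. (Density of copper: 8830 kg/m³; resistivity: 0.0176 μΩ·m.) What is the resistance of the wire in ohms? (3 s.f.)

ρ = 0.0176 μΩ·m = 1.76×10^-8 Ω·m
A = π(d/2)² = π(2.9850e-04 m)² = 2.7992e-07 m²
L = m/(density·A) = 1.06/(8830×2.7992e-07) = 428.9 m
R = ρL/A = (1.76×10^-8)(428.9)/(2.7992e-07) = 27.0 Ω

27.0 Ω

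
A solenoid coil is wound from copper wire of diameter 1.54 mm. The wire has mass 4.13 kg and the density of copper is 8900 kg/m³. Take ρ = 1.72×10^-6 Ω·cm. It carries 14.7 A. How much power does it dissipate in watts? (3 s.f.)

ρ = 1.72×10^-6 Ω·cm = 1.72×10^-8 Ω·m
A = π(d/2)² = π(7.7000e-04 m)² = 1.8627e-06 m²
L = m/(density·A) = 4.13/(8900×1.8627e-06) = 249.1 m
R = ρL/A = (1.72×10^-8)(249.1)/(1.8627e-06) = 2.301 Ω
P = I²R = (14.7)² × 2.301 = 497 W

497 W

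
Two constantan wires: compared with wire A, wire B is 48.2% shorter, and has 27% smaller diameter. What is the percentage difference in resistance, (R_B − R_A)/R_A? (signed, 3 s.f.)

R ∝ L/d², so R_B/R_A = (1 − 48.2/100) × (1 − 27/100)⁻²
= 0.518 × 1.877 = 0.972
(R_B − R_A)/R_A = 0.972 − 1 = -2.80%

-2.80%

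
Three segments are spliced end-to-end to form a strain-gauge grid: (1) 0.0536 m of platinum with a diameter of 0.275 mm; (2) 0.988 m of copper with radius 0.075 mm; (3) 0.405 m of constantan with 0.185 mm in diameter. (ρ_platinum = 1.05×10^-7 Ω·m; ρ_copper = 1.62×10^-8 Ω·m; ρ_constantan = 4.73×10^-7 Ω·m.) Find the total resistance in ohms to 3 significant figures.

Seg 1: A = π(d/2)² = π(1.3750e-04 m)² = 5.940e-08 m²
R_1 = (1.05×10^-7)(0.0536)/(5.940e-08) = 0.09475 Ω
Seg 2: A = πr² = π(7.5000e-05 m)² = 1.767e-08 m²
R_2 = (1.62×10^-8)(0.988)/(1.767e-08) = 0.9057 Ω
Seg 3: A = π(d/2)² = π(9.2500e-05 m)² = 2.688e-08 m²
R_3 = (4.73×10^-7)(0.405)/(2.688e-08) = 7.127 Ω
R_total = R_1 + R_2 + R_3 = 8.13 Ω

8.13 Ω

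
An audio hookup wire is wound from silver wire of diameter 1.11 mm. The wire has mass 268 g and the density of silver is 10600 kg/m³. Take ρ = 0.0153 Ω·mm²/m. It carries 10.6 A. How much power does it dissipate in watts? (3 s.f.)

46.4 W

ρ = 0.0153 Ω·mm²/m = 1.53×10^-8 Ω·m
A = π(d/2)² = π(5.5500e-04 m)² = 9.6769e-07 m²
L = m/(density·A) = 0.268/(10600×9.6769e-07) = 26.13 m
R = ρL/A = (1.53×10^-8)(26.13)/(9.6769e-07) = 0.4131 Ω
P = I²R = (10.6)² × 0.4131 = 46.4 W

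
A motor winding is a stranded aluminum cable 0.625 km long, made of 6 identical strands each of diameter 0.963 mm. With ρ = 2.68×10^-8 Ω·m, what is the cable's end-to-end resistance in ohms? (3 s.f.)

A_strand = π(4.8150e-04 m)² = 7.284e-07 m²
R_strand = ρL/A = (2.68×10^-8)(625)/(7.284e-07) = 23 Ω
R_total = R_strand/N = 23/6 = 3.83 Ω

3.83 Ω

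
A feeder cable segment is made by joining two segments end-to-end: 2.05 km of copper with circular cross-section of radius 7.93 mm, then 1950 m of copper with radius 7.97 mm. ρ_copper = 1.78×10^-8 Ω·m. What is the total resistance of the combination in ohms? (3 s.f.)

0.359 Ω

Segment 1: A = πr² = π(7.9300e-03 m)² = 1.976e-04 m²
R₁ = ρL/A = (1.78×10^-8)(2050)/(1.976e-04) = 0.1847 Ω
Segment 2: A = πr² = π(7.9700e-03 m)² = 1.996e-04 m²
R₂ = (1.78×10^-8)(1950)/(1.996e-04) = 0.1739 Ω
R = R₁ + R₂ = 0.359 Ω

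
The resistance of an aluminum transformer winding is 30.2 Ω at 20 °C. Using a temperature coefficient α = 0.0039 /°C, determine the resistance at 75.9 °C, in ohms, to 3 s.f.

36.8 Ω

ΔT = 75.9 − 20 = 55.9 °C
R = R₀(1 + αΔT) = 30.2 × (1 + 0.0039×55.9) = 30.2 × 1.218 = 36.8 Ω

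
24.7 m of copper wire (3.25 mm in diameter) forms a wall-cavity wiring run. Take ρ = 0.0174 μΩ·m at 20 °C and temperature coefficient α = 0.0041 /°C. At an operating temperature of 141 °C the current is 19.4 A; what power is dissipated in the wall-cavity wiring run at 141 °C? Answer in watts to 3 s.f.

29.2 W

ρ = 0.0174 μΩ·m = 1.74×10^-8 Ω·m
A = π(d/2)² = π(1.6250e-03 m)² = 8.296e-06 m²
R₍20₎ = ρL/A = (1.74×10^-8)(24.7)/(8.296e-06) = 0.05181 Ω
R₍141₎ = R₍20₎(1 + αΔT) = 0.05181 × (1 + 0.0041×121) = 0.07751 Ω
P = I²R = (19.4)² × 0.07751 = 29.2 W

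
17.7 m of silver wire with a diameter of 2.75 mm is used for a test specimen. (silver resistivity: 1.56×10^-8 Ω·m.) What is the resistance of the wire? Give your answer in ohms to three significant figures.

A = π(d/2)² = π(1.3750e-03 m)² = 5.940e-06 m²
R = ρL/A = (1.56×10^-8)(17.7 m)/(5.940e-06 m²) = 0.0465 Ω

0.0465 Ω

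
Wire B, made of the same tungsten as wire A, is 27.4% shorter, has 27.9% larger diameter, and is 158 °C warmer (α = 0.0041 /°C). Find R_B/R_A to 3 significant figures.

0.731

R ∝ ρL/d² with ρ ∝ (1+αΔT), so R_B/R_A = (1 − 27.4/100) × (1 + 27.9/100)⁻² × (1 + 0.0041×158)
= 0.726 × 0.6113 × 1.648 = 0.731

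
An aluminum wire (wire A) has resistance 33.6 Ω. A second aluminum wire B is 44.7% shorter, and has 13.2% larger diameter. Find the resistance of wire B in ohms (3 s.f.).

14.5 Ω

R ∝ L/d², so R_B/R_A = (1 − 44.7/100) × (1 + 13.2/100)⁻²
= 0.553 × 0.7804 = 0.4315
R_B = 0.4315 × 33.6 = 14.5 Ω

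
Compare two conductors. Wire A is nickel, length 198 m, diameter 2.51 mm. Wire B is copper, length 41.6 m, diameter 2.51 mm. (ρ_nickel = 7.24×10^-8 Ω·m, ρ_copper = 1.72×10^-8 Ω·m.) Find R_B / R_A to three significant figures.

R ∝ ρL/d², so R_B/R_A = (ρ_B/ρ_A) × (L_B/L_A)
= (1.72×10^-8/7.24×10^-8) × (41.6/198) = 0.0499

0.0499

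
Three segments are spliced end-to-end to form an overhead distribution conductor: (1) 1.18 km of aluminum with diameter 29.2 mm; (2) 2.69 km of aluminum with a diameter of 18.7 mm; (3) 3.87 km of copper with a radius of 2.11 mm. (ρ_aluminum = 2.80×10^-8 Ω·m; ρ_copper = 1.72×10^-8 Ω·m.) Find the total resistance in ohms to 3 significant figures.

Seg 1: A = π(d/2)² = π(1.4600e-02 m)² = 6.697e-04 m²
R_1 = (2.80×10^-8)(1180)/(6.697e-04) = 0.04934 Ω
Seg 2: A = π(d/2)² = π(9.3500e-03 m)² = 2.746e-04 m²
R_2 = (2.80×10^-8)(2690)/(2.746e-04) = 0.2742 Ω
Seg 3: A = πr² = π(2.1100e-03 m)² = 1.399e-05 m²
R_3 = (1.72×10^-8)(3870)/(1.399e-05) = 4.759 Ω
R_total = R_1 + R_2 + R_3 = 5.08 Ω

5.08 Ω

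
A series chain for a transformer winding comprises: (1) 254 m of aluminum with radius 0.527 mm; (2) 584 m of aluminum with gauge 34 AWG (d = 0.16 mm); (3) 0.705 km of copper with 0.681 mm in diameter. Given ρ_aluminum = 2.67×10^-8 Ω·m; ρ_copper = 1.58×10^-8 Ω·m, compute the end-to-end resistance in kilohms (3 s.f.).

0.814 kΩ

Seg 1: A = πr² = π(5.2700e-04 m)² = 8.725e-07 m²
R_1 = (2.67×10^-8)(254)/(8.725e-07) = 7.773 Ω
Seg 2: A = π(0.16/2 mm)² = π(8.0000e-05 m)² = 2.011e-08 m²
R_2 = (2.67×10^-8)(584)/(2.011e-08) = 775.5 Ω
Seg 3: A = π(d/2)² = π(3.4050e-04 m)² = 3.642e-07 m²
R_3 = (1.58×10^-8)(705)/(3.642e-07) = 30.58 Ω
R_total = R_1 + R_2 + R_3 = 0.814 kΩ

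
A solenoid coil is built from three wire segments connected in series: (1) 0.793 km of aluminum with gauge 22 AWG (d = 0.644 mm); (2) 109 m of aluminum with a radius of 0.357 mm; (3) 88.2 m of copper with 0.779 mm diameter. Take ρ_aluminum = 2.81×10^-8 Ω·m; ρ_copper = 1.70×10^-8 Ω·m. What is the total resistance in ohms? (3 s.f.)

Seg 1: A = π(0.644/2 mm)² = π(3.2200e-04 m)² = 3.257e-07 m²
R_1 = (2.81×10^-8)(793)/(3.257e-07) = 68.41 Ω
Seg 2: A = πr² = π(3.5700e-04 m)² = 4.004e-07 m²
R_2 = (2.81×10^-8)(109)/(4.004e-07) = 7.65 Ω
Seg 3: A = π(d/2)² = π(3.8950e-04 m)² = 4.766e-07 m²
R_3 = (1.70×10^-8)(88.2)/(4.766e-07) = 3.146 Ω
R_total = R_1 + R_2 + R_3 = 79.2 Ω

79.2 Ω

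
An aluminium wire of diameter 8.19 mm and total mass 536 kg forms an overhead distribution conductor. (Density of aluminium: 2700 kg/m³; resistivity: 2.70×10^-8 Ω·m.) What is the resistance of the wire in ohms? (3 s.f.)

1.93 Ω

A = π(d/2)² = π(4.0950e-03 m)² = 5.2681e-05 m²
L = m/(density·A) = 536/(2700×5.2681e-05) = 3768 m
R = ρL/A = (2.70×10^-8)(3768)/(5.2681e-05) = 1.93 Ω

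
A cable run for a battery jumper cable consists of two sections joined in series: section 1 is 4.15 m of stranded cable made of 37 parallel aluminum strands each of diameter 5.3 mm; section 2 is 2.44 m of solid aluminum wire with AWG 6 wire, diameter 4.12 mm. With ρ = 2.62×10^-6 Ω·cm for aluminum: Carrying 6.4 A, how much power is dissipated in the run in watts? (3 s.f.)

ρ = 2.62×10^-6 Ω·cm = 2.62×10^-8 Ω·m
Section 1: A_strand = π(2.6500e-03)² = 2.206e-05 m²; R₁ = ρL/(N·A_s) = (2.62×10^-8)(4.15)/(37×2.206e-05) = 1.332×10^-4 Ω
Section 2: A = π(4.12/2 mm)² = π(2.0600e-03 m)² = 1.333e-05 m²
R₂ = (2.62×10^-8)(2.44)/(1.333e-05) = 0.004795 Ω
R = R₁ + R₂ = 0.004928 Ω
P = I²R = (6.4)² × 0.004928 = 0.202 W

0.202 W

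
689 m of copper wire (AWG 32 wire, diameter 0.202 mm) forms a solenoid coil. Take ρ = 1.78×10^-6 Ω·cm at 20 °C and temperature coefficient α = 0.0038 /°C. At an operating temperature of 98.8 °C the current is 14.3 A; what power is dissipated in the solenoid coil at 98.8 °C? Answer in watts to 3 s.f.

1.02×10^5 W

ρ = 1.78×10^-6 Ω·cm = 1.78×10^-8 Ω·m
A = π(0.202/2 mm)² = π(1.0100e-04 m)² = 3.205e-08 m²
R₍20₎ = ρL/A = (1.78×10^-8)(689)/(3.205e-08) = 382.7 Ω
R₍98.8₎ = R₍20₎(1 + αΔT) = 382.7 × (1 + 0.0038×78.8) = 497.3 Ω
P = I²R = (14.3)² × 497.3 = 1.02×10^5 W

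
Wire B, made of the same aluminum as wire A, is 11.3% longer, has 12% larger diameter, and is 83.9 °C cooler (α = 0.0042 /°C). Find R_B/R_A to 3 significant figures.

R ∝ ρL/d² with ρ ∝ (1+αΔT), so R_B/R_A = (1 + 11.3/100) × (1 + 12/100)⁻² × (1 − 0.0042×83.9)
= 1.113 × 0.7972 × 0.6476 = 0.575

0.575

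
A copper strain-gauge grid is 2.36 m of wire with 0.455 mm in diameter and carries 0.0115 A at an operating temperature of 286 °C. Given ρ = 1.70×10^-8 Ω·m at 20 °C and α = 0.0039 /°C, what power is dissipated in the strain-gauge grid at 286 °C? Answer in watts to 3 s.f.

6.65×10^-5 W

A = π(d/2)² = π(2.2750e-04 m)² = 1.626e-07 m²
R₍20₎ = ρL/A = (1.70×10^-8)(2.36)/(1.626e-07) = 0.2467 Ω
R₍286₎ = R₍20₎(1 + αΔT) = 0.2467 × (1 + 0.0039×266) = 0.5027 Ω
P = I²R = (0.0115)² × 0.5027 = 6.65×10^-5 W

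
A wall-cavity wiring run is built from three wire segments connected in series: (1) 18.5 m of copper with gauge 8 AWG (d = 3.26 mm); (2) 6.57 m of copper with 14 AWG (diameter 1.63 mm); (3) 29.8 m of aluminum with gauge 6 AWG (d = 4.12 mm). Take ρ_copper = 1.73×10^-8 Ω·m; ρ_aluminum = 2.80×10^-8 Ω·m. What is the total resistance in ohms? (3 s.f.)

0.155 Ω

Seg 1: A = π(3.26/2 mm)² = π(1.6300e-03 m)² = 8.347e-06 m²
R_1 = (1.73×10^-8)(18.5)/(8.347e-06) = 0.03834 Ω
Seg 2: A = π(1.63/2 mm)² = π(8.1500e-04 m)² = 2.087e-06 m²
R_2 = (1.73×10^-8)(6.57)/(2.087e-06) = 0.05447 Ω
Seg 3: A = π(4.12/2 mm)² = π(2.0600e-03 m)² = 1.333e-05 m²
R_3 = (2.80×10^-8)(29.8)/(1.333e-05) = 0.06259 Ω
R_total = R_1 + R_2 + R_3 = 0.155 Ω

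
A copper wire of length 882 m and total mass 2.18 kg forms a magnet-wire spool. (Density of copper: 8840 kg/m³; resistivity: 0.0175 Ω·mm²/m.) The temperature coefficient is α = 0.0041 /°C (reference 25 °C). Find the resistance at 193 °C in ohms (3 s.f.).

93.2 Ω

ρ = 0.0175 Ω·mm²/m = 1.75×10^-8 Ω·m
A = m/(density·L) = 2.18/(8840×882) = 2.7960e-07 m²
R = ρL/A = (1.75×10^-8)(882)/(2.7960e-07) = 55.2 Ω
R(193 °C) = 55.2 × (1 + 0.0041×168) = 93.2 Ω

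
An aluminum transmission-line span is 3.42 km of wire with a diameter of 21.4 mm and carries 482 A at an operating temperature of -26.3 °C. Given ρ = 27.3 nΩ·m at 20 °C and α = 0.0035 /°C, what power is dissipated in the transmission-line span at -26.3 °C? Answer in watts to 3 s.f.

50500 W

ρ = 27.3 nΩ·m = 2.73×10^-8 Ω·m
A = π(d/2)² = π(1.0700e-02 m)² = 3.597e-04 m²
R₍20₎ = ρL/A = (2.73×10^-8)(3420)/(3.597e-04) = 0.2596 Ω
R₍-26.3₎ = R₍20₎(1 + αΔT) = 0.2596 × (1 + 0.0035×-46.3) = 0.2175 Ω
P = I²R = (482)² × 0.2175 = 50500 W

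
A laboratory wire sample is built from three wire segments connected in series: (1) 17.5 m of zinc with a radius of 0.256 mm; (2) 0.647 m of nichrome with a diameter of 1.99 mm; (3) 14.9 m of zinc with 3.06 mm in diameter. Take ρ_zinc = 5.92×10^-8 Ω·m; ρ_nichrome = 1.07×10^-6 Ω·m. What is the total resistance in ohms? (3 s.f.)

5.37 Ω

Seg 1: A = πr² = π(2.5600e-04 m)² = 2.059e-07 m²
R_1 = (5.92×10^-8)(17.5)/(2.059e-07) = 5.032 Ω
Seg 2: A = π(d/2)² = π(9.9500e-04 m)² = 3.110e-06 m²
R_2 = (1.07×10^-6)(0.647)/(3.110e-06) = 0.2226 Ω
Seg 3: A = π(d/2)² = π(1.5300e-03 m)² = 7.354e-06 m²
R_3 = (5.92×10^-8)(14.9)/(7.354e-06) = 0.1199 Ω
R_total = R_1 + R_2 + R_3 = 5.37 Ω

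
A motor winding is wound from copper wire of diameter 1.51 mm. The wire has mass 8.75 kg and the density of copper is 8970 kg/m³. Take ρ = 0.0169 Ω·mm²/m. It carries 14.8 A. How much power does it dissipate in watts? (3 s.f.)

1130 W

ρ = 0.0169 Ω·mm²/m = 1.69×10^-8 Ω·m
A = π(d/2)² = π(7.5500e-04 m)² = 1.7908e-06 m²
L = m/(density·A) = 8.75/(8970×1.7908e-06) = 544.7 m
R = ρL/A = (1.69×10^-8)(544.7)/(1.7908e-06) = 5.141 Ω
P = I²R = (14.8)² × 5.141 = 1130 W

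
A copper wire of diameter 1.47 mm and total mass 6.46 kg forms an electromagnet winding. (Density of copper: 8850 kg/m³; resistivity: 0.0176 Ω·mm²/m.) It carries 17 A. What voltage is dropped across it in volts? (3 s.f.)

75.8 V

ρ = 0.0176 Ω·mm²/m = 1.76×10^-8 Ω·m
A = π(d/2)² = π(7.3500e-04 m)² = 1.6972e-06 m²
L = m/(density·A) = 6.46/(8850×1.6972e-06) = 430.1 m
R = ρL/A = (1.76×10^-8)(430.1)/(1.6972e-06) = 4.46 Ω
V = IR = 17 × 4.46 = 75.8 V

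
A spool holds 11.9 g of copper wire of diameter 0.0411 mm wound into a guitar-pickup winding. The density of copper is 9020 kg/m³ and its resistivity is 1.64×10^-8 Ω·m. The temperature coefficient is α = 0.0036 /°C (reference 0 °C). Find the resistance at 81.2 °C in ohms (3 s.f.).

A = π(d/2)² = π(2.0550e-05 m)² = 1.3267e-09 m²
L = m/(density·A) = 0.0119/(9020×1.3267e-09) = 994.4 m
R = ρL/A = (1.64×10^-8)(994.4)/(1.3267e-09) = 12290 Ω
R(81.2 °C) = 12290 × (1 + 0.0036×81.2) = 15900 Ω

15900 Ω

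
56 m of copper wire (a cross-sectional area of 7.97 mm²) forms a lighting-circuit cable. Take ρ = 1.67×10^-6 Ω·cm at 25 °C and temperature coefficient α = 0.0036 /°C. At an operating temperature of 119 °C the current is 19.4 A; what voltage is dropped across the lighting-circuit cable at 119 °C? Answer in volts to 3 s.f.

3.05 V

ρ = 1.67×10^-6 Ω·cm = 1.67×10^-8 Ω·m
A = 7.97 mm² = 7.970e-06 m²
R₍25₎ = ρL/A = (1.67×10^-8)(56)/(7.970e-06) = 0.1173 Ω
R₍119₎ = R₍25₎(1 + αΔT) = 0.1173 × (1 + 0.0036×94) = 0.157 Ω
V = IR = 19.4 × 0.157 = 3.05 V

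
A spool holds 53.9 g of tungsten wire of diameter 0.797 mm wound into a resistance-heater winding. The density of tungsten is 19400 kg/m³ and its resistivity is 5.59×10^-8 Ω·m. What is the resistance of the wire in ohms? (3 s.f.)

A = π(d/2)² = π(3.9850e-04 m)² = 4.9889e-07 m²
L = m/(density·A) = 0.0539/(19400×4.9889e-07) = 5.569 m
R = ρL/A = (5.59×10^-8)(5.569)/(4.9889e-07) = 0.624 Ω

0.624 Ω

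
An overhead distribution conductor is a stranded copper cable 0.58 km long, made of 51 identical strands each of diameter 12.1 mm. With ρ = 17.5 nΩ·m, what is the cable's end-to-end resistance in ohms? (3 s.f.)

ρ = 17.5 nΩ·m = 1.75×10^-8 Ω·m
A_strand = π(6.0500e-03 m)² = 1.150e-04 m²
R_strand = ρL/A = (1.75×10^-8)(580)/(1.150e-04) = 0.08827 Ω
R_total = R_strand/N = 0.08827/51 = 0.00173 Ω

0.00173 Ω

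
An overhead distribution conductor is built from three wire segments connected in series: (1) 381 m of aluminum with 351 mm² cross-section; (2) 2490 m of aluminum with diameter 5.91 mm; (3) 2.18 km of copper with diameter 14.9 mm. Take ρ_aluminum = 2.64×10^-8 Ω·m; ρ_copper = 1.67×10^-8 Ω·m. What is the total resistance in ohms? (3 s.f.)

Seg 1: A = 351 mm² = 3.510e-04 m²
R_1 = (2.64×10^-8)(381)/(3.510e-04) = 0.02866 Ω
Seg 2: A = π(d/2)² = π(2.9550e-03 m)² = 2.743e-05 m²
R_2 = (2.64×10^-8)(2490)/(2.743e-05) = 2.396 Ω
Seg 3: A = π(d/2)² = π(7.4500e-03 m)² = 1.744e-04 m²
R_3 = (1.67×10^-8)(2180)/(1.744e-04) = 0.2088 Ω
R_total = R_1 + R_2 + R_3 = 2.63 Ω

2.63 Ω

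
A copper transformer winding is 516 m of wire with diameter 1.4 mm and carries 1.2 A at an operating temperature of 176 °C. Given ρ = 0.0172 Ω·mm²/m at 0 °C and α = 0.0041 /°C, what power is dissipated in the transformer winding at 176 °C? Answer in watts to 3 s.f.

ρ = 0.0172 Ω·mm²/m = 1.72×10^-8 Ω·m
A = π(d/2)² = π(7.0000e-04 m)² = 1.539e-06 m²
R₍0₎ = ρL/A = (1.72×10^-8)(516)/(1.539e-06) = 5.765 Ω
R₍176₎ = R₍0₎(1 + αΔT) = 5.765 × (1 + 0.0041×176) = 9.926 Ω
P = I²R = (1.2)² × 9.926 = 14.3 W

14.3 W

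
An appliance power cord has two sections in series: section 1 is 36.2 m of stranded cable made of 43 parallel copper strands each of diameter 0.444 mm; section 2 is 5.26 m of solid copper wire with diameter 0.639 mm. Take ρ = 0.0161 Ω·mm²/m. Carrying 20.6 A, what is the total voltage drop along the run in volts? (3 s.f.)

7.24 V

ρ = 0.0161 Ω·mm²/m = 1.61×10^-8 Ω·m
Section 1: A_strand = π(2.2200e-04)² = 1.548e-07 m²; R₁ = ρL/(N·A_s) = (1.61×10^-8)(36.2)/(43×1.548e-07) = 0.08754 Ω
Section 2: A = π(d/2)² = π(3.1950e-04 m)² = 3.207e-07 m²
R₂ = (1.61×10^-8)(5.26)/(3.207e-07) = 0.2641 Ω
R = R₁ + R₂ = 0.3516 Ω
V = IR = 20.6 × 0.3516 = 7.24 V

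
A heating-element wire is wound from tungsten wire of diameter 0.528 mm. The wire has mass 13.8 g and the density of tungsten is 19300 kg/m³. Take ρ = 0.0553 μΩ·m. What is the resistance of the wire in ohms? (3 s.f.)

ρ = 0.0553 μΩ·m = 5.53×10^-8 Ω·m
A = π(d/2)² = π(2.6400e-04 m)² = 2.1896e-07 m²
L = m/(density·A) = 0.0138/(19300×2.1896e-07) = 3.266 m
R = ρL/A = (5.53×10^-8)(3.266)/(2.1896e-07) = 0.825 Ω

0.825 Ω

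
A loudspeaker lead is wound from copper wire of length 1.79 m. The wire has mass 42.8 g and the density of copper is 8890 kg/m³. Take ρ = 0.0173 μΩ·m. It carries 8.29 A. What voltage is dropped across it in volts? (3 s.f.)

ρ = 0.0173 μΩ·m = 1.73×10^-8 Ω·m
A = m/(density·L) = 0.0428/(8890×1.79) = 2.6896e-06 m²
R = ρL/A = (1.73×10^-8)(1.79)/(2.6896e-06) = 0.01151 Ω
V = IR = 8.29 × 0.01151 = 0.0954 V

0.0954 V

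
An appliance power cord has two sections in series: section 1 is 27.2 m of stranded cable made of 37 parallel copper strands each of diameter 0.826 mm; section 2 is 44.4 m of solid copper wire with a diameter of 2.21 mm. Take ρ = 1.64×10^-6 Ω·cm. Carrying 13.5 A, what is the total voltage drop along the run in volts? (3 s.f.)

2.87 V

ρ = 1.64×10^-6 Ω·cm = 1.64×10^-8 Ω·m
Section 1: A_strand = π(4.1300e-04)² = 5.359e-07 m²; R₁ = ρL/(N·A_s) = (1.64×10^-8)(27.2)/(37×5.359e-07) = 0.0225 Ω
Section 2: A = π(d/2)² = π(1.1050e-03 m)² = 3.836e-06 m²
R₂ = (1.64×10^-8)(44.4)/(3.836e-06) = 0.1898 Ω
R = R₁ + R₂ = 0.2123 Ω
V = IR = 13.5 × 0.2123 = 2.87 V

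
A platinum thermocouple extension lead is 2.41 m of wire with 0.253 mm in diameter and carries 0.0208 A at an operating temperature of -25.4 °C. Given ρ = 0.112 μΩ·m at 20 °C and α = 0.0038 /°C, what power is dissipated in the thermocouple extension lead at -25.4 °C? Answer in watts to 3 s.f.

0.00192 W

ρ = 0.112 μΩ·m = 1.12×10^-7 Ω·m
A = π(d/2)² = π(1.2650e-04 m)² = 5.027e-08 m²
R₍20₎ = ρL/A = (1.12×10^-7)(2.41)/(5.027e-08) = 5.369 Ω
R₍-25.4₎ = R₍20₎(1 + αΔT) = 5.369 × (1 + 0.0038×-45.4) = 4.443 Ω
P = I²R = (0.0208)² × 4.443 = 0.00192 W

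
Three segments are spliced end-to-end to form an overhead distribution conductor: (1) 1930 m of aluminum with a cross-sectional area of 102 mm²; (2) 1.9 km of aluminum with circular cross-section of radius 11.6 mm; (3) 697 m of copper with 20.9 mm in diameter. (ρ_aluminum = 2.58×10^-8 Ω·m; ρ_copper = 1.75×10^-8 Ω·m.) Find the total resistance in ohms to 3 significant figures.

0.640 Ω

Seg 1: A = 102 mm² = 1.020e-04 m²
R_1 = (2.58×10^-8)(1930)/(1.020e-04) = 0.4882 Ω
Seg 2: A = πr² = π(1.1600e-02 m)² = 4.227e-04 m²
R_2 = (2.58×10^-8)(1900)/(4.227e-04) = 0.116 Ω
Seg 3: A = π(d/2)² = π(1.0450e-02 m)² = 3.431e-04 m²
R_3 = (1.75×10^-8)(697)/(3.431e-04) = 0.03555 Ω
R_total = R_1 + R_2 + R_3 = 0.640 Ω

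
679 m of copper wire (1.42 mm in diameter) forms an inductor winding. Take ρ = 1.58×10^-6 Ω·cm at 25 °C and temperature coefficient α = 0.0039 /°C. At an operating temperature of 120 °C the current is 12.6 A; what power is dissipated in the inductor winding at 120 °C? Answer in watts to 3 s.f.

ρ = 1.58×10^-6 Ω·cm = 1.58×10^-8 Ω·m
A = π(d/2)² = π(7.1000e-04 m)² = 1.584e-06 m²
R₍25₎ = ρL/A = (1.58×10^-8)(679)/(1.584e-06) = 6.774 Ω
R₍120₎ = R₍25₎(1 + αΔT) = 6.774 × (1 + 0.0039×95) = 9.284 Ω
P = I²R = (12.6)² × 9.284 = 1470 W

1470 W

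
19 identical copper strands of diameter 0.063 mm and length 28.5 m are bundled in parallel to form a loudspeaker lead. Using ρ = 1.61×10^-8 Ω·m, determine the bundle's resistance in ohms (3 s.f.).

A_strand = π(3.1500e-05 m)² = 3.117e-09 m²
R_strand = ρL/A = (1.61×10^-8)(28.5)/(3.117e-09) = 147.2 Ω
R_total = R_strand/N = 147.2/19 = 7.75 Ω

7.75 Ω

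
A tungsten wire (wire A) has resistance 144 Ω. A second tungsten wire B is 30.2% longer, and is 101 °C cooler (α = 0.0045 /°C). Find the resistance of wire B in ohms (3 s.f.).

102 Ω

R ∝ ρL/d² with ρ ∝ (1+αΔT), so R_B/R_A = (1 + 30.2/100) × (1 − 0.0045×101)
= 1.302 × 0.5455 = 0.7102
R_B = 0.7102 × 144 = 102 Ω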